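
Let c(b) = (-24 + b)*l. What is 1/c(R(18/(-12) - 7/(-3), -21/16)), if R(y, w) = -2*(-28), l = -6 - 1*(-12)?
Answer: 1/192 ≈ 0.0052083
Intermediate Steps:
l = 6 (l = -6 + 12 = 6)
R(y, w) = 56
c(b) = -144 + 6*b (c(b) = (-24 + b)*6 = -144 + 6*b)
1/c(R(18/(-12) - 7/(-3), -21/16)) = 1/(-144 + 6*56) = 1/(-144 + 336) = 1/192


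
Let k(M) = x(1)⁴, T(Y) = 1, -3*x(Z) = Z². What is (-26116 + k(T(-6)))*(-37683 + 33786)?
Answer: 915966035/9 ≈ 1.0177e+8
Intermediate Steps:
x(Z) = -Z²/3
k(M) = 1/81 (k(M) = (-⅓*1²)⁴ = (-⅓*1)⁴ = (-⅓)⁴ = 1/81)
(-26116 + k(T(-6)))*(-37683 + 33786) = (-26116 + 1/81)*(-37683 + 33786) = -2115395/81*(-3897) = 915966035/9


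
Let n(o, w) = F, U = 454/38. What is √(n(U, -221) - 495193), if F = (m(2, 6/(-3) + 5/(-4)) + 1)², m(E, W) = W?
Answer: I*√7923007/4 ≈ 703.7*I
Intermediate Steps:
U = 227/19 (U = 454*(1/38) = 227/19 ≈ 11.947)
F = 81/16 (F = ((6/(-3) + 5/(-4)) + 1)² = ((6*(-⅓) + 5*(-¼)) + 1)² = ((-2 - 5/4) + 1)² = (-13/4 + 1)² = (-9/4)² = 81/16 ≈ 5.0625)
n(o, w) = 81/16
√(n(U, -221) - 495193) = √(81/16 - 495193) = √(-7923007/16) = I*√7923007/4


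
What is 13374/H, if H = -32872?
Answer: -6687/16436 ≈ -0.40685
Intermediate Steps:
13374/H = 13374/(-32872) = 13374*(-1/32872) = -6687/16436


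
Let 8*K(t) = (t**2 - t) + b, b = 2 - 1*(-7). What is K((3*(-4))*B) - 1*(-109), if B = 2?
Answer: 1481/8 ≈ 185.13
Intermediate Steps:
b = 9 (b = 2 + 7 = 9)
K(t) = 9/8 - t/8 + t**2/8 (K(t) = ((t**2 - t) + 9)/8 = (9 + t**2 - t)/8 = 9/8 - t/8 + t**2/8)
K((3*(-4))*B) - 1*(-109) = (9/8 - 3*(-4)*2/8 + ((3*(-4))*2)**2/8) - 1*(-109) = (9/8 - (-3)*2/2 + (-12*2)**2/8) + 109 = (9/8 - 1/8*(-24) + (1/8)*(-24)**2) + 109 = (9/8 + 3 + (1/8)*576) + 109 = (9/8 + 3 + 72) + 109 = 609/8 + 109 = 1481/8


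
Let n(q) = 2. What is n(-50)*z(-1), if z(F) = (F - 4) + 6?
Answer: 2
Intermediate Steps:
z(F) = 2 + F (z(F) = (-4 + F) + 6 = 2 + F)
n(-50)*z(-1) = 2*(2 - 1) = 2*1 = 2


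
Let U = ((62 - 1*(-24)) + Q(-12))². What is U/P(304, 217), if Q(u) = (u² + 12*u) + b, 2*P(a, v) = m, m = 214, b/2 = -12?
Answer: 3844/107 ≈ 35.925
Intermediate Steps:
b = -24 (b = 2*(-12) = -24)
P(a, v) = 107 (P(a, v) = (½)*214 = 107)
Q(u) = -24 + u² + 12*u (Q(u) = (u² + 12*u) - 24 = -24 + u² + 12*u)
U = 3844 (U = ((62 - 1*(-24)) + (-24 + (-12)² + 12*(-12)))² = ((62 + 24) + (-24 + 144 - 144))² = (86 - 24)² = 62² = 3844)
U/P(304, 217) = 3844/107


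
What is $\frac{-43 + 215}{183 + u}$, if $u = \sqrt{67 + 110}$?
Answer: $\frac{2623}{2776} - \frac{43 \sqrt{177}}{8328} \approx 0.87619$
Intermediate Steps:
$u = \sqrt{177} \approx 13.304$
$\frac{-43 + 215}{183 + u} = \frac{-43 + 215}{183 + \sqrt{177}} = \frac{172}{183 + \sqrt{177}}$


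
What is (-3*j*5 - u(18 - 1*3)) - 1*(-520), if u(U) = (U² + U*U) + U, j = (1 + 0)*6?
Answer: -35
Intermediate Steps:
j = 6 (j = 1*6 = 6)
u(U) = U + 2*U² (u(U) = (U² + U²) + U = 2*U² + U = U + 2*U²)
(-3*j*5 - u(18 - 1*3)) - 1*(-520) = (-3*6*5 - (18 - 1*3)*(1 + 2*(18 - 1*3))) - 1*(-520) = (-18*5 - (18 - 3)*(1 + 2*(18 - 3))) + 520 = (-90 - 15*(1 + 2*15)) + 520 = (-90 - 15*(1 + 30)) + 520 = (-90 - 15*31) + 520 = (-90 - 1*465) + 520 = (-90 - 465) + 520 = -555 + 520 = -35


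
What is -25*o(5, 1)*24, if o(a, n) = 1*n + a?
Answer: -3600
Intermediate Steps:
o(a, n) = a + n (o(a, n) = n + a = a + n)
-25*o(5, 1)*24 = -25*(5 + 1)*24 = -25*6*24 = -150*24 = -3600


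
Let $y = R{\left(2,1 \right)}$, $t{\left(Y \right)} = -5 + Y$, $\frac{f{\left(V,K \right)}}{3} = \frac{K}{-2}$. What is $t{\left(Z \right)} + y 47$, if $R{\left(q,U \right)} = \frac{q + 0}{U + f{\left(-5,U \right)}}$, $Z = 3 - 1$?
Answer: $-191$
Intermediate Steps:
$f{\left(V,K \right)} = - \frac{3 K}{2}$ ($f{\left(V,K \right)} = 3 \frac{K}{-2} = 3 K \left(- \frac{1}{2}\right) = 3 \left(- \frac{K}{2}\right) = - \frac{3 K}{2}$)
$Z = 2$ ($Z = 3 - 1 = 2$)
$R{\left(q,U \right)} = - \frac{2 q}{U}$ ($R{\left(q,U \right)} = \frac{q + 0}{U - \frac{3 U}{2}} = \frac{q}{\left(- \frac{1}{2}\right) U} = q \left(- \frac{2}{U}\right) = - \frac{2 q}{U}$)
$y = -4$ ($y = \left(-2\right) 2 \cdot 1^{-1} = \left(-2\right) 2 \cdot 1 = -4$)
$t{\left(Z \right)} + y 47 = \left(-5 + 2\right) - 188 = -3 - 188 = -191$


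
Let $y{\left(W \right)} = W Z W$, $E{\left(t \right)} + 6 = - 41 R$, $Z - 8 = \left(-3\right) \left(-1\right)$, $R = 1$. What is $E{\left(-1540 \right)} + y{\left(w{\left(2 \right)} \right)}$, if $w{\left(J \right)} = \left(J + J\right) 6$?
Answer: $6289$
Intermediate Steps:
$w{\left(J \right)} = 12 J$ ($w{\left(J \right)} = 2 J 6 = 12 J$)
$Z = 11$ ($Z = 8 - -3 = 8 + 3 = 11$)
$E{\left(t \right)} = -47$ ($E{\left(t \right)} = -6 - 41 = -47$)
$y{\left(W \right)} = 11 W^{2}$ ($y{\left(W \right)} = W 11 W = 11 W W = 11 W^{2}$)
$E{\left(-1540 \right)} + y{\left(w{\left(2 \right)} \right)} = -47 + 11 \left(12 \cdot 2\right)^{2} = -47 + 11 \cdot 24^{2} = -47 + 11 \cdot 576 = -47 + 6336 = 6289$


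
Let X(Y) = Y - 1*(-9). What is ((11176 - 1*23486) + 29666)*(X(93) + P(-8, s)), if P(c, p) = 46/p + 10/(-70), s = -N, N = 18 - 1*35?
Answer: 215960708/119 ≈ 1.8148e+6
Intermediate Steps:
X(Y) = 9 + Y (X(Y) = Y + 9 = 9 + Y)
N = -17 (N = 18 - 35 = -17)
s = 17 (s = -1*(-17) = 17)
P(c, p) = -⅐ + 46/p (P(c, p) = 46/p + 10*(-1/70) = 46/p - ⅐ = -⅐ + 46/p)
((11176 - 1*23486) + 29666)*(X(93) + P(-8, s)) = ((11176 - 1*23486) + 29666)*((9 + 93) + (⅐)*(322 - 1*17)/17) = ((11176 - 23486) + 29666)*(102 + (⅐)*(1/17)*(322 - 17)) = (-12310 + 29666)*(102 + (⅐)*(1/17)*305) = 17356*(102 + 305/119) = 17356*(12443/119) = 215960708/119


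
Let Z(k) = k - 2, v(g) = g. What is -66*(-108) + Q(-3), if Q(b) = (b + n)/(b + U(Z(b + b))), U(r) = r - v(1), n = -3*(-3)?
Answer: 14255/2 ≈ 7127.5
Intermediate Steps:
n = 9
Z(k) = -2 + k
U(r) = -1 + r (U(r) = r - 1*1 = r - 1 = -1 + r)
Q(b) = (9 + b)/(-3 + 3*b) (Q(b) = (b + 9)/(b + (-1 + (-2 + (b + b)))) = (9 + b)/(b + (-1 + (-2 + 2*b))) = (9 + b)/(b + (-3 + 2*b)) = (9 + b)/(-3 + 3*b))
-66*(-108) + Q(-3) = -66*(-108) + (9 - 3)/(3*(-1 - 3)) = 7128 + (1/3)*6/(-4) = 7128 + (1/3)*(-1/4)*6 = 7128 - 1/2 = 14255/2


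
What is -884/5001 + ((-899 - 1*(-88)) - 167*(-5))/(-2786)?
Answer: -1291424/6966393 ≈ -0.18538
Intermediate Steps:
-884/5001 + ((-899 - 1*(-88)) - 167*(-5))/(-2786) = -884*1/5001 + ((-899 + 88) - 1*(-835))*(-1/2786) = -884/5001 + (-811 + 835)*(-1/2786) = -884/5001 + 24*(-1/2786) = -884/5001 - 12/1393 = -1291424/6966393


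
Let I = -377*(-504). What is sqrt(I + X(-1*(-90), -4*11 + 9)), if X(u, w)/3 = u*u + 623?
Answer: sqrt(216177) ≈ 464.95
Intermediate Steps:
I = 190008
X(u, w) = 1869 + 3*u**2 (X(u, w) = 3*(u*u + 623) = 3*(u**2 + 623) = 3*(623 + u**2) = 1869 + 3*u**2)
sqrt(I + X(-1*(-90), -4*11 + 9)) = sqrt(190008 + (1869 + 3*(-1*(-90))**2)) = sqrt(190008 + (1869 + 3*90**2)) = sqrt(190008 + (1869 + 3*8100)) = sqrt(190008 + (1869 + 24300)) = sqrt(190008 + 26169) = sqrt(216177)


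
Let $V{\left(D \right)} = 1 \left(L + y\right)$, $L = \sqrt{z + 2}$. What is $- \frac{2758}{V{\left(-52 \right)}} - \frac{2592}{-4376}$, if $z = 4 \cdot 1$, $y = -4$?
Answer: $\frac{3018872}{2735} + \frac{1379 \sqrt{6}}{5} \approx 1779.4$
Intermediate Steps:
$z = 4$
$L = \sqrt{6}$ ($L = \sqrt{4 + 2} = \sqrt{6} \approx 2.4495$)
$V{\left(D \right)} = -4 + \sqrt{6}$ ($V{\left(D \right)} = 1 \left(\sqrt{6} - 4\right) = 1 \left(-4 + \sqrt{6}\right) = -4 + \sqrt{6}$)
$- \frac{2758}{V{\left(-52 \right)}} - \frac{2592}{-4376} = - \frac{2758}{-4 + \sqrt{6}} - \frac{2592}{-4376} = - \frac{2758}{-4 + \sqrt{6}} - - \frac{324}{547} = - \frac{2758}{-4 + \sqrt{6}} + \frac{324}{547} = \frac{324}{547} - \frac{2758}{-4 + \sqrt{6}}$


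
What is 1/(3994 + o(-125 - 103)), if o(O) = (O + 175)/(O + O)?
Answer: 456/1821317 ≈ 0.00025037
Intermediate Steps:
o(O) = (175 + O)/(2*O) (o(O) = (175 + O)/((2*O)) = (175 + O)*(1/(2*O)) = (175 + O)/(2*O))
1/(3994 + o(-125 - 103)) = 1/(3994 + (175 + (-125 - 103))/(2*(-125 - 103))) = 1/(3994 + (½)*(175 - 228)/(-228)) = 1/(3994 + (½)*(-1/228)*(-53)) = 1/(3994 + 53/456) = 1/(1821317/456) = 456/1821317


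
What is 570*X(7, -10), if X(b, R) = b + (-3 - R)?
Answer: 7980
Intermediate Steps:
X(b, R) = -3 + b - R
570*X(7, -10) = 570*(-3 + 7 - 1*(-10)) = 570*(-3 + 7 + 10) = 570*14 = 7980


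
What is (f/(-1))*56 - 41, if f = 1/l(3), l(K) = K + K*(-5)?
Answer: -109/3 ≈ -36.333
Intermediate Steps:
l(K) = -4*K (l(K) = K - 5*K = -4*K)
f = -1/12 (f = 1/(-4*3) = 1/(-12) = -1/12 ≈ -0.083333)
(f/(-1))*56 - 41 = -1/12/(-1)*56 - 41 = -1/12*(-1)*56 - 41 = (1/12)*56 - 41 = 14/3 - 41 = -109/3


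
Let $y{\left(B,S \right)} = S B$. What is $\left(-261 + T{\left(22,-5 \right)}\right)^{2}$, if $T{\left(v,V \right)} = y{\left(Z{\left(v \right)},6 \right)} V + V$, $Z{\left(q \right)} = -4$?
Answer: $21316$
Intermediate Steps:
$y{\left(B,S \right)} = B S$
$T{\left(v,V \right)} = - 23 V$ ($T{\left(v,V \right)} = \left(-4\right) 6 V + V = - 24 V + V = - 23 V$)
$\left(-261 + T{\left(22,-5 \right)}\right)^{2} = \left(-261 - -115\right)^{2} = \left(-261 + 115\right)^{2} = \left(-146\right)^{2} = 21316$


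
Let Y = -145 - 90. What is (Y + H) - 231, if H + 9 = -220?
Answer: -695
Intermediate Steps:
Y = -235
H = -229 (H = -9 - 220 = -229)
(Y + H) - 231 = (-235 - 229) - 231 = -464 - 231 = -695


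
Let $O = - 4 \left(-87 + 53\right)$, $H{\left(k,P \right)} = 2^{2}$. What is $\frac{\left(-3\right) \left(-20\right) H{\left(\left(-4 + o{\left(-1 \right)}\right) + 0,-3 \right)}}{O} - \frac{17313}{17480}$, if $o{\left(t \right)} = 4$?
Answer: $\frac{230079}{297160} \approx 0.77426$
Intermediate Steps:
$H{\left(k,P \right)} = 4$
$O = 136$ ($O = \left(-4\right) \left(-34\right) = 136$)
$\frac{\left(-3\right) \left(-20\right) H{\left(\left(-4 + o{\left(-1 \right)}\right) + 0,-3 \right)}}{O} - \frac{17313}{17480} = \frac{\left(-3\right) \left(-20\right) 4}{136} - \frac{17313}{17480} = 60 \cdot 4 \cdot \frac{1}{136} - \frac{17313}{17480} = 240 \cdot \frac{1}{136} - \frac{17313}{17480} = \frac{30}{17} - \frac{17313}{17480} = \frac{230079}{297160}$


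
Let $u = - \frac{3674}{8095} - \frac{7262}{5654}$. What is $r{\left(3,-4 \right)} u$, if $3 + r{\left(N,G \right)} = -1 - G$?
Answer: $0$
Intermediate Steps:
$r{\left(N,G \right)} = -4 - G$ ($r{\left(N,G \right)} = -3 - \left(1 + G\right) = -4 - G$)
$u = - \frac{39779343}{22884565}$ ($u = \left(-3674\right) \frac{1}{8095} - \frac{3631}{2827} = - \frac{3674}{8095} - \frac{3631}{2827} = - \frac{39779343}{22884565} \approx -1.7383$)
$r{\left(3,-4 \right)} u = \left(-4 - -4\right) \left(- \frac{39779343}{22884565}\right) = \left(-4 + 4\right) \left(- \frac{39779343}{22884565}\right) = 0 \left(- \frac{39779343}{22884565}\right) = 0$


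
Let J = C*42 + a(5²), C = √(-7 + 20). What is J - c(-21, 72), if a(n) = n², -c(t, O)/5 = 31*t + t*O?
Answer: -10190 + 42*√13 ≈ -10039.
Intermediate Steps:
c(t, O) = -155*t - 5*O*t (c(t, O) = -5*(31*t + t*O) = -5*(31*t + O*t) = -155*t - 5*O*t)
C = √13 ≈ 3.6056
J = 625 + 42*√13 (J = √13*42 + (5²)² = 42*√13 + 25² = 42*√13 + 625 = 625 + 42*√13 ≈ 776.43)
J - c(-21, 72) = (625 + 42*√13) - (-5)*(-21)*(31 + 72) = (625 + 42*√13) - (-5)*(-21)*103 = (625 + 42*√13) - 1*10815 = (625 + 42*√13) - 10815 = -10190 + 42*√13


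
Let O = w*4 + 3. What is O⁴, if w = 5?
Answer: 279841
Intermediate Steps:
O = 23 (O = 5*4 + 3 = 20 + 3 = 23)
O⁴ = 23⁴ = 279841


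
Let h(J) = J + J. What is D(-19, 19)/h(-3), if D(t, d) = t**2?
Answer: -361/6 ≈ -60.167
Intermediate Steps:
h(J) = 2*J
D(-19, 19)/h(-3) = (-19)**2/((2*(-3))) = 361/(-6) = 361*(-1/6) = -361/6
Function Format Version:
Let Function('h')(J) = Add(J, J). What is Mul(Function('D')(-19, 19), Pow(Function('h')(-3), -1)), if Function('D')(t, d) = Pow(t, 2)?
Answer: Rational(-361, 6) ≈ -60.167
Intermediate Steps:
Function('h')(J) = Mul(2, J)
Mul(Function('D')(-19, 19), Pow(Function('h')(-3), -1)) = Mul(Pow(-19, 2), Pow(Mul(2, -3), -1)) = Mul(361, Pow(-6, -1)) = Mul(361, Rational(-1, 6)) = Rational(-361, 6)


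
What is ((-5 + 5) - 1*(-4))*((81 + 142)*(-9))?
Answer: -8028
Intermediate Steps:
((-5 + 5) - 1*(-4))*((81 + 142)*(-9)) = (0 + 4)*(223*(-9)) = 4*(-2007) = -8028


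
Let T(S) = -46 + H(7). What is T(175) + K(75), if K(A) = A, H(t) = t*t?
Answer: 78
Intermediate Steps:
H(t) = t²
T(S) = 3 (T(S) = -46 + 7² = -46 + 49 = 3)
T(175) + K(75) = 3 + 75 = 78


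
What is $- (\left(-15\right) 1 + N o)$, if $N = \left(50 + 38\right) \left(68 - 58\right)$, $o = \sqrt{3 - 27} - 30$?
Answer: $26415 - 1760 i \sqrt{6} \approx 26415.0 - 4311.1 i$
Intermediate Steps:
$o = -30 + 2 i \sqrt{6}$ ($o = \sqrt{-24} - 30 = 2 i \sqrt{6} - 30 = -30 + 2 i \sqrt{6} \approx -30.0 + 4.899 i$)
$N = 880$ ($N = 88 \left(68 - 58\right) = 88 \cdot 10 = 880$)
$- (\left(-15\right) 1 + N o) = - (\left(-15\right) 1 + 880 \left(-30 + 2 i \sqrt{6}\right)) = - (-15 - \left(26400 - 1760 i \sqrt{6}\right)) = - (-26415 + 1760 i \sqrt{6}) = 26415 - 1760 i \sqrt{6}$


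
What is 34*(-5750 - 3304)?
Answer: -307836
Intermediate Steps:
34*(-5750 - 3304) = 34*(-9054) = -307836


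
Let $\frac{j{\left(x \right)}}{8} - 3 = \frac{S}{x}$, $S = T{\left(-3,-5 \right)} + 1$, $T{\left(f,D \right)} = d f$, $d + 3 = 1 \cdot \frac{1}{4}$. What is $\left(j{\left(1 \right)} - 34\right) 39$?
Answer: $2496$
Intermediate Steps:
$d = - \frac{11}{4}$ ($d = -3 + 1 \cdot \frac{1}{4} = -3 + \frac{1}{4} = - \frac{11}{4} \approx -2.75$)
$T{\left(f,D \right)} = - \frac{11 f}{4}$
$S = \frac{37}{4}$ ($S = \left(- \frac{11}{4}\right) \left(-3\right) + 1 = \frac{33}{4} + 1 = \frac{37}{4} \approx 9.25$)
$j{\left(x \right)} = 24 + \frac{74}{x}$ ($j{\left(x \right)} = 24 + 8 \frac{37}{4 x} = 24 + \frac{74}{x}$)
$\left(j{\left(1 \right)} - 34\right) 39 = \left(\left(24 + \frac{74}{1}\right) - 34\right) 39 = \left(\left(24 + 74 \cdot 1\right) - 34\right) 39 = \left(\left(24 + 74\right) - 34\right) 39 = \left(98 - 34\right) 39 = 64 \cdot 39 = 2496$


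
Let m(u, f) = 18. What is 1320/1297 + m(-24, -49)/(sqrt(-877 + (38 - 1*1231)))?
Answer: 1320/1297 - 3*I*sqrt(230)/115 ≈ 1.0177 - 0.39563*I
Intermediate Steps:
1320/1297 + m(-24, -49)/(sqrt(-877 + (38 - 1*1231))) = 1320/1297 + 18/(sqrt(-877 + (38 - 1*1231))) = 1320*(1/1297) + 18/(sqrt(-877 + (38 - 1231))) = 1320/1297 + 18/(sqrt(-877 - 1193)) = 1320/1297 + 18/(sqrt(-2070)) = 1320/1297 + 18/((3*I*sqrt(230))) = 1320/1297 + 18*(-I*sqrt(230)/690) = 1320/1297 - 3*I*sqrt(230)/115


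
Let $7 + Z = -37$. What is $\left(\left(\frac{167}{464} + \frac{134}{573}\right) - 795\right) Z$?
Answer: $\frac{2323314103}{66468} \approx 34954.0$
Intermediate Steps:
$Z = -44$ ($Z = -7 - 37 = -44$)
$\left(\left(\frac{167}{464} + \frac{134}{573}\right) - 795\right) Z = \left(\left(\frac{167}{464} + \frac{134}{573}\right) - 795\right) \left(-44\right) = \left(\frac{157867}{265872} - 795\right) \left(-44\right) = \left(- \frac{211210373}{265872}\right) \left(-44\right) = \frac{2323314103}{66468}$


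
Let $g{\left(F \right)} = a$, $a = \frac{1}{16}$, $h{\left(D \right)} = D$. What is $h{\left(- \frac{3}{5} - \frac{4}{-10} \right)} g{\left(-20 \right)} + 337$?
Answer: $\frac{26959}{80} \approx 336.99$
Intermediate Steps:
$a = \frac{1}{16} \approx 0.0625$
$g{\left(F \right)} = \frac{1}{16}$
$h{\left(- \frac{3}{5} - \frac{4}{-10} \right)} g{\left(-20 \right)} + 337 = \left(- \frac{3}{5} - \frac{4}{-10}\right) \frac{1}{16} + 337 = \left(\left(-3\right) \frac{1}{5} - - \frac{2}{5}\right) \frac{1}{16} + 337 = \left(- \frac{3}{5} + \frac{2}{5}\right) \frac{1}{16} + 337 = \left(- \frac{1}{5}\right) \frac{1}{16} + 337 = - \frac{1}{80} + 337 = \frac{26959}{80}$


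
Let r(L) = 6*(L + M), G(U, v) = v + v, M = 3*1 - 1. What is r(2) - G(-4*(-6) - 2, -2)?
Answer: 28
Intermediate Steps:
M = 2 (M = 3 - 1 = 2)
G(U, v) = 2*v
r(L) = 12 + 6*L (r(L) = 6*(L + 2) = 6*(2 + L) = 12 + 6*L)
r(2) - G(-4*(-6) - 2, -2) = (12 + 6*2) - 2*(-2) = (12 + 12) - 1*(-4) = 24 + 4 = 28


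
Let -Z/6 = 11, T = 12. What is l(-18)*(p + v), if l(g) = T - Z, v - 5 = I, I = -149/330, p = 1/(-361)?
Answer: 7039903/19855 ≈ 354.57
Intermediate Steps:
p = -1/361 ≈ -0.0027701
Z = -66 (Z = -6*11 = -66)
I = -149/330 (I = -149*1/330 = -149/330 ≈ -0.45152)
v = 1501/330 (v = 5 - 149/330 = 1501/330 ≈ 4.5485)
l(g) = 78 (l(g) = 12 - 1*(-66) = 12 + 66 = 78)
l(-18)*(p + v) = 78*(-1/361 + 1501/330) = 78*(541531/119130) = 7039903/19855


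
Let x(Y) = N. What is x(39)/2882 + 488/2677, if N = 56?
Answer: 778164/3857557 ≈ 0.20172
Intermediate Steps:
x(Y) = 56
x(39)/2882 + 488/2677 = 56/2882 + 488/2677 = 56*(1/2882) + 488*(1/2677) = 28/1441 + 488/2677 = 778164/3857557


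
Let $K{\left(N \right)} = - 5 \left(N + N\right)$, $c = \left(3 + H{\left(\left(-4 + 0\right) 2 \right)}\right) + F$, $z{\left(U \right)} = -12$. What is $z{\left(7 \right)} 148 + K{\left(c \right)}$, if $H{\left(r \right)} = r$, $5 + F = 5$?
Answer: $-1726$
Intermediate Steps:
$F = 0$ ($F = -5 + 5 = 0$)
$c = -5$ ($c = \left(3 + \left(-4 + 0\right) 2\right) + 0 = \left(3 - 8\right) + 0 = -5 + 0 = -5$)
$K{\left(N \right)} = - 10 N$ ($K{\left(N \right)} = - 5 \cdot 2 N = - 10 N$)
$z{\left(7 \right)} 148 + K{\left(c \right)} = \left(-12\right) 148 - -50 = -1776 + 50 = -1726$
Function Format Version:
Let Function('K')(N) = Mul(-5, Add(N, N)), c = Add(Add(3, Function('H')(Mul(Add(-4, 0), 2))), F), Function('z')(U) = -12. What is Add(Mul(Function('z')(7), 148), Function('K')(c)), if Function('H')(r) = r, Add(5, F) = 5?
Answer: -1726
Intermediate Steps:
F = 0 (F = Add(-5, 5) = 0)
c = -5 (c = Add(Add(3, Mul(Add(-4, 0), 2)), 0) = Add(Add(3, Mul(-4, 2)), 0) = Add(Add(3, -8), 0) = Add(-5, 0) = -5)
Function('K')(N) = Mul(-10, N) (Function('K')(N) = Mul(-5, Mul(2, N)) = Mul(-10, N))
Add(Mul(Function('z')(7), 148), Function('K')(c)) = Add(Mul(-12, 148), Mul(-10, -5)) = Add(-1776, 50) = -1726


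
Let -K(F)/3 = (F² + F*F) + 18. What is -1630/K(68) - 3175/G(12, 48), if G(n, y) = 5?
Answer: -8825050/13899 ≈ -634.94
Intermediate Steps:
K(F) = -54 - 6*F² (K(F) = -3*((F² + F*F) + 18) = -3*((F² + F²) + 18) = -3*(2*F² + 18) = -3*(18 + 2*F²) = -54 - 6*F²)
-1630/K(68) - 3175/G(12, 48) = -1630/(-54 - 6*68²) - 3175/5 = -1630/(-54 - 6*4624) - 3175*⅕ = -1630/(-54 - 27744) - 635 = -1630/(-27798) - 635 = -1630*(-1/27798) - 635 = 815/13899 - 635 = -8825050/13899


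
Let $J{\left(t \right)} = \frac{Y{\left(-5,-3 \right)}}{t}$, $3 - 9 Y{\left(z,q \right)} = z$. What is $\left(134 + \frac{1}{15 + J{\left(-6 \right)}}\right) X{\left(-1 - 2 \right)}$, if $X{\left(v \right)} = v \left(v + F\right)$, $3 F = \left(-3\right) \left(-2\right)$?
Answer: $\frac{161283}{401} \approx 402.2$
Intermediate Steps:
$Y{\left(z,q \right)} = \frac{1}{3} - \frac{z}{9}$
$F = 2$ ($F = \frac{\left(-3\right) \left(-2\right)}{3} = \frac{1}{3} \cdot 6 = 2$)
$X{\left(v \right)} = v \left(2 + v\right)$ ($X{\left(v \right)} = v \left(v + 2\right) = v \left(2 + v\right)$)
$J{\left(t \right)} = \frac{8}{9 t}$ ($J{\left(t \right)} = \frac{\frac{1}{3} - - \frac{5}{9}}{t} = \frac{\frac{1}{3} + \frac{5}{9}}{t} = \frac{8}{9 t}$)
$\left(134 + \frac{1}{15 + J{\left(-6 \right)}}\right) X{\left(-1 - 2 \right)} = \left(134 + \frac{1}{15 + \frac{8}{9 \left(-6\right)}}\right) \left(-1 - 2\right) \left(2 - 3\right) = \left(134 + \frac{1}{15 + \frac{8}{9} \left(- \frac{1}{6}\right)}\right) \left(-1 - 2\right) \left(2 - 3\right) = \left(134 + \frac{1}{15 - \frac{4}{27}}\right) \left(- 3 \left(2 - 3\right)\right) = \left(134 + \frac{1}{\frac{401}{27}}\right) \left(\left(-3\right) \left(-1\right)\right) = \left(134 + \frac{27}{401}\right) 3 = \frac{53761}{401} \cdot 3 = \frac{161283}{401}$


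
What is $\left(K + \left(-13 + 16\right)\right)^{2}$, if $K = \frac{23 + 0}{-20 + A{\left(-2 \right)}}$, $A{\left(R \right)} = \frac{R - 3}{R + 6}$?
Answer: $\frac{26569}{7225} \approx 3.6774$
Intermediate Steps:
$A{\left(R \right)} = \frac{-3 + R}{6 + R}$
$K = - \frac{92}{85}$ ($K = \frac{23 + 0}{-20 + \frac{-3 - 2}{6 - 2}} = \frac{23}{-20 + \frac{1}{4} \left(-5\right)} = \frac{23}{-20 - \frac{5}{4}} = \frac{23}{- \frac{85}{4}} = 23 \left(- \frac{4}{85}\right) = - \frac{92}{85} \approx -1.0824$)
$\left(K + \left(-13 + 16\right)\right)^{2} = \left(- \frac{92}{85} + \left(-13 + 16\right)\right)^{2} = \left(- \frac{92}{85} + 3\right)^{2} = \left(\frac{163}{85}\right)^{2} = \frac{26569}{7225}$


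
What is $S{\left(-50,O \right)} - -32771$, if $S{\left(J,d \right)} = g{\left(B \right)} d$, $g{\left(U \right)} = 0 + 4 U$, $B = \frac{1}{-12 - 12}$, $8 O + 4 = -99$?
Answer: $\frac{1573111}{48} \approx 32773.0$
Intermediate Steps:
$O = - \frac{103}{8}$ ($O = - \frac{1}{2} + \frac{1}{8} \left(-99\right) = - \frac{1}{2} - \frac{99}{8} = - \frac{103}{8} \approx -12.875$)
$B = - \frac{1}{24}$ ($B = \frac{1}{-24} = - \frac{1}{24} \approx -0.041667$)
$g{\left(U \right)} = 4 U$
$S{\left(J,d \right)} = - \frac{d}{6}$ ($S{\left(J,d \right)} = 4 \left(- \frac{1}{24}\right) d = - \frac{d}{6}$)
$S{\left(-50,O \right)} - -32771 = \left(- \frac{1}{6}\right) \left(- \frac{103}{8}\right) - -32771 = \frac{103}{48} + 32771 = \frac{1573111}{48}$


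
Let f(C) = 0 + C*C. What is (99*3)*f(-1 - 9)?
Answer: 29700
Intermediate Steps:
f(C) = C² (f(C) = 0 + C² = C²)
(99*3)*f(-1 - 9) = (99*3)*(-1 - 9)² = 297*(-10)² = 297*100 = 29700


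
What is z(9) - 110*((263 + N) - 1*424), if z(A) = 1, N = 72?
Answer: 9791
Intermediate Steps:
z(9) - 110*((263 + N) - 1*424) = 1 - 110*((263 + 72) - 1*424) = 1 - 110*(335 - 424) = 1 - 110*(-89) = 1 + 9790 = 9791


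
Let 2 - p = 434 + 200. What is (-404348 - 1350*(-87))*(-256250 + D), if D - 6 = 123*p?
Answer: 95818194040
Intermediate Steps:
p = -632 (p = 2 - (434 + 200) = 2 - 1*634 = 2 - 634 = -632)
D = -77730 (D = 6 + 123*(-632) = 6 - 77736 = -77730)
(-404348 - 1350*(-87))*(-256250 + D) = (-404348 - 1350*(-87))*(-256250 - 77730) = (-404348 + 117450)*(-333980) = -286898*(-333980) = 95818194040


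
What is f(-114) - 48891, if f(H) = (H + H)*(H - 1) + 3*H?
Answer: -23013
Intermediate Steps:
f(H) = 3*H + 2*H*(-1 + H) (f(H) = (2*H)*(-1 + H) + 3*H = 2*H*(-1 + H) + 3*H = 3*H + 2*H*(-1 + H))
f(-114) - 48891 = -114*(1 + 2*(-114)) - 48891 = -114*(1 - 228) - 48891 = -114*(-227) - 48891 = 25878 - 48891 = -23013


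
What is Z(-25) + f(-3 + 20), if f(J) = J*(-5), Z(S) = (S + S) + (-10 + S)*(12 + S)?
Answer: 320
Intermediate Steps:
Z(S) = 2*S + (-10 + S)*(12 + S)
f(J) = -5*J
Z(-25) + f(-3 + 20) = (-120 + (-25)² + 4*(-25)) - 5*(-3 + 20) = (-120 + 625 - 100) - 5*17 = 405 - 85 = 320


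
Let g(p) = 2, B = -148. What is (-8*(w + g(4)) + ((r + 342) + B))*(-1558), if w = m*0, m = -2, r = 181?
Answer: -559322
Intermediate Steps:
w = 0 (w = -2*0 = 0)
(-8*(w + g(4)) + ((r + 342) + B))*(-1558) = (-8*(0 + 2) + ((181 + 342) - 148))*(-1558) = (-8*2 + (523 - 148))*(-1558) = (-16 + 375)*(-1558) = 359*(-1558) = -559322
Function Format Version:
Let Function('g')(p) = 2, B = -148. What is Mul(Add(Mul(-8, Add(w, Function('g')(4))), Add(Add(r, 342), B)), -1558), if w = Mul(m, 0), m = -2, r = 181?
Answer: -559322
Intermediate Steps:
w = 0 (w = Mul(-2, 0) = 0)
Mul(Add(Mul(-8, Add(w, Function('g')(4))), Add(Add(r, 342), B)), -1558) = Mul(Add(Mul(-8, Add(0, 2)), Add(Add(181, 342), -148)), -1558) = Mul(Add(Mul(-8, 2), Add(523, -148)), -1558) = Mul(Add(-16, 375), -1558) = Mul(359, -1558) = -559322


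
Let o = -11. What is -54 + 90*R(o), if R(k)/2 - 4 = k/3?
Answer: 6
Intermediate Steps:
R(k) = 8 + 2*k/3 (R(k) = 8 + 2*(k/3) = 8 + 2*k/3)
-54 + 90*R(o) = -54 + 90*(8 + (⅔)*(-11)) = -54 + 90*(8 - 22/3) = -54 + 90*(⅔) = -54 + 60 = 6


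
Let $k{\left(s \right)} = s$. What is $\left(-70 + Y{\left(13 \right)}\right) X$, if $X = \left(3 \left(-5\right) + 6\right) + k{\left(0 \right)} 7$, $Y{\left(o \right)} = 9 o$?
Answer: $-423$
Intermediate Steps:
$X = -9$ ($X = \left(3 \left(-5\right) + 6\right) + 0 \cdot 7 = \left(-15 + 6\right) + 0 = -9 + 0 = -9$)
$\left(-70 + Y{\left(13 \right)}\right) X = \left(-70 + 9 \cdot 13\right) \left(-9\right) = \left(-70 + 117\right) \left(-9\right) = 47 \left(-9\right) = -423$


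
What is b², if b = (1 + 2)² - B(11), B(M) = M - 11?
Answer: 81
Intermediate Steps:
B(M) = -11 + M
b = 9 (b = (1 + 2)² - (-11 + 11) = 3² - 1*0 = 9 + 0 = 9)
b² = 9² = 81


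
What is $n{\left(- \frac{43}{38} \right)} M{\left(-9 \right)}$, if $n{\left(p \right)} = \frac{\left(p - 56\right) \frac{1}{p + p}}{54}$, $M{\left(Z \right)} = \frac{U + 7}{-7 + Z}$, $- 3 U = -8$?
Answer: $- \frac{62959}{222912} \approx -0.28244$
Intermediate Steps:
$U = \frac{8}{3}$ ($U = \left(- \frac{1}{3}\right) \left(-8\right) = \frac{8}{3} \approx 2.6667$)
$M{\left(Z \right)} = \frac{29}{3 \left(-7 + Z\right)}$ ($M{\left(Z \right)} = \frac{\frac{8}{3} + 7}{-7 + Z} = \frac{29}{3 \left(-7 + Z\right)}$)
$n{\left(p \right)} = \frac{-56 + p}{108 p}$ ($n{\left(p \right)} = \frac{-56 + p}{2 p} \frac{1}{54} = \frac{-56 + p}{108 p}$)
$n{\left(- \frac{43}{38} \right)} M{\left(-9 \right)} = \frac{-56 - \frac{43}{38}}{108 \left(- \frac{43}{38}\right)} \frac{29}{3 \left(-7 - 9\right)} = \frac{-56 - \frac{43}{38}}{108 \left(\left(-43\right) \frac{1}{38}\right)} \frac{29}{3 \left(-16\right)} = \frac{-56 - \frac{43}{38}}{108 \left(- \frac{43}{38}\right)} \frac{29}{3} \left(- \frac{1}{16}\right) = \frac{1}{108} \left(- \frac{38}{43}\right) \left(- \frac{2171}{38}\right) \left(- \frac{29}{48}\right) = \frac{2171}{4644} \left(- \frac{29}{48}\right) = - \frac{62959}{222912}$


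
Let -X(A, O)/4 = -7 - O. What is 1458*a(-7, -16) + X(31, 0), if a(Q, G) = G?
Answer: -23300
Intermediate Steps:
X(A, O) = 28 + 4*O (X(A, O) = -4*(-7 - O) = 28 + 4*O)
1458*a(-7, -16) + X(31, 0) = 1458*(-16) + (28 + 4*0) = -23328 + (28 + 0) = -23328 + 28 = -23300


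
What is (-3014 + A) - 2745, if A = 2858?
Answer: -2901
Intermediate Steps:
(-3014 + A) - 2745 = (-3014 + 2858) - 2745 = -156 - 2745 = -2901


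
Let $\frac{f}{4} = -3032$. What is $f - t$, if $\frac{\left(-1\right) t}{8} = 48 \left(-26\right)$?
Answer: $-22112$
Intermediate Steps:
$f = -12128$ ($f = 4 \left(-3032\right) = -12128$)
$t = 9984$ ($t = - 8 \cdot 48 \left(-26\right) = \left(-8\right) \left(-1248\right) = 9984$)
$f - t = -12128 - 9984 = -22112$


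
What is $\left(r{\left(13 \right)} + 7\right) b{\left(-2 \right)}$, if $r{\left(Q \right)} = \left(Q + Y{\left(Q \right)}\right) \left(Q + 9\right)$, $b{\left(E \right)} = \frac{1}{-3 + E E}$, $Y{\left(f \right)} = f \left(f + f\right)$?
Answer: $7729$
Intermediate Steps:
$Y{\left(f \right)} = 2 f^{2}$ ($Y{\left(f \right)} = f 2 f = 2 f^{2}$)
$b{\left(E \right)} = \frac{1}{-3 + E^{2}}$
$r{\left(Q \right)} = \left(9 + Q\right) \left(Q + 2 Q^{2}\right)$ ($r{\left(Q \right)} = \left(Q + 2 Q^{2}\right) \left(Q + 9\right) = \left(Q + 2 Q^{2}\right) \left(9 + Q\right) = \left(9 + Q\right) \left(Q + 2 Q^{2}\right)$)
$\left(r{\left(13 \right)} + 7\right) b{\left(-2 \right)} = \frac{13 \left(9 + 2 \cdot 13^{2} + 19 \cdot 13\right) + 7}{-3 + \left(-2\right)^{2}} = \frac{13 \left(9 + 2 \cdot 169 + 247\right) + 7}{-3 + 4} = \frac{13 \left(9 + 338 + 247\right) + 7}{1} = \left(13 \cdot 594 + 7\right) 1 = \left(7722 + 7\right) 1 = 7729 \cdot 1 = 7729$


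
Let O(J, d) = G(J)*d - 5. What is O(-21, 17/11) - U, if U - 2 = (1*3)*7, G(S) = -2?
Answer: -342/11 ≈ -31.091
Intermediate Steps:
O(J, d) = -5 - 2*d (O(J, d) = -2*d - 5 = -5 - 2*d)
U = 23 (U = 2 + (1*3)*7 = 2 + 3*7 = 2 + 21 = 23)
O(-21, 17/11) - U = (-5 - 34/11) - 1*23 = (-5 - 34/11) - 23 = -89/11 - 23 = -342/11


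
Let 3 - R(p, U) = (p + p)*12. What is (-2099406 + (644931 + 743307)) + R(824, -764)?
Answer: -730941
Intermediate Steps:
R(p, U) = 3 - 24*p (R(p, U) = 3 - (p + p)*12 = 3 - 2*p*12 = 3 - 24*p)
(-2099406 + (644931 + 743307)) + R(824, -764) = (-2099406 + (644931 + 743307)) + (3 - 24*824) = (-2099406 + 1388238) + (3 - 19776) = -711168 - 19773 = -730941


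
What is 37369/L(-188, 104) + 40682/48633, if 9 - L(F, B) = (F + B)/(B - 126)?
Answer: 2221483469/308009 ≈ 7212.4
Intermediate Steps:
L(F, B) = 9 - (B + F)/(-126 + B) (L(F, B) = 9 - (F + B)/(B - 126) = 9 - (B + F)/(-126 + B))
37369/L(-188, 104) + 40682/48633 = 37369/(((-1134 - 1*(-188) + 8*104)/(-126 + 104))) + 40682/48633 = 37369/(((-1134 + 188 + 832)/(-22))) + 40682*(1/48633) = 37369/((-1/22*(-114))) + 40682/48633 = 37369/(57/11) + 40682/48633 = 37369*(11/57) + 40682/48633 = 411059/57 + 40682/48633 = 2221483469/308009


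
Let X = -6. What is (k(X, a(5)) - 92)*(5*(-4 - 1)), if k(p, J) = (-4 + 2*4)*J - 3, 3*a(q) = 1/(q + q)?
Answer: 7115/3 ≈ 2371.7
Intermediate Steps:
a(q) = 1/(6*q) (a(q) = 1/(3*(q + q)) = 1/(3*((2*q))) = (1/(2*q))/3 = 1/(6*q))
k(p, J) = -3 + 4*J (k(p, J) = (-4 + 8)*J - 3 = 4*J - 3 = -3 + 4*J)
(k(X, a(5)) - 92)*(5*(-4 - 1)) = ((-3 + 4*((⅙)/5)) - 92)*(5*(-4 - 1)) = ((-3 + 4*((⅙)*(⅕))) - 92)*(5*(-5)) = ((-3 + 4*(1/30)) - 92)*(-25) = ((-3 + 2/15) - 92)*(-25) = (-43/15 - 92)*(-25) = -1423/15*(-25) = 7115/3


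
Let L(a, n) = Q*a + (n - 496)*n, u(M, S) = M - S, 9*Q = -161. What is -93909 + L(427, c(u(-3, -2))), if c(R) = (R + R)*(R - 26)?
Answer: -1128740/9 ≈ -1.2542e+5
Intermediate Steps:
Q = -161/9 (Q = (1/9)*(-161) = -161/9 ≈ -17.889)
c(R) = 2*R*(-26 + R) (c(R) = (2*R)*(-26 + R) = 2*R*(-26 + R))
L(a, n) = -161*a/9 + n*(-496 + n) (L(a, n) = -161*a/9 + (n - 496)*n = -161*a/9 + (-496 + n)*n = -161*a/9 + n*(-496 + n))
-93909 + L(427, c(u(-3, -2))) = -93909 + ((2*(-3 - 1*(-2))*(-26 + (-3 - 1*(-2))))**2 - 992*(-3 - 1*(-2))*(-26 + (-3 - 1*(-2))) - 161/9*427) = -93909 + ((2*(-3 + 2)*(-26 + (-3 + 2)))**2 - 992*(-3 + 2)*(-26 + (-3 + 2)) - 68747/9) = -93909 + ((2*(-1)*(-26 - 1))**2 - 992*(-1)*(-26 - 1) - 68747/9) = -93909 + ((2*(-1)*(-27))**2 - 992*(-1)*(-27) - 68747/9) = -93909 + (54**2 - 496*54 - 68747/9) = -93909 + (2916 - 26784 - 68747/9) = -93909 - 283559/9 = -1128740/9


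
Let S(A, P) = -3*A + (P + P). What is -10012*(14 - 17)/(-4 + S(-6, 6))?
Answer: 15018/13 ≈ 1155.2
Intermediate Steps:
S(A, P) = -3*A + 2*P
-10012*(14 - 17)/(-4 + S(-6, 6)) = -10012*(14 - 17)/(-4 + (-3*(-6) + 2*6)) = -(-30036)/(-4 + (18 + 12)) = -(-30036)/(-4 + 30) = -(-30036)/26 = -10012*(-3/26) = 15018/13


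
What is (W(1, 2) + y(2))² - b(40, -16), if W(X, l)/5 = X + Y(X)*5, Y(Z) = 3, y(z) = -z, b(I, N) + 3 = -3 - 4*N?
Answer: 6026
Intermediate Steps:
b(I, N) = -6 - 4*N (b(I, N) = -3 + (-3 - 4*N) = -6 - 4*N)
W(X, l) = 75 + 5*X (W(X, l) = 5*(X + 3*5) = 5*(X + 15) = 5*(15 + X) = 75 + 5*X)
(W(1, 2) + y(2))² - b(40, -16) = ((75 + 5*1) - 1*2)² - (-6 - 4*(-16)) = ((75 + 5) - 2)² - (-6 + 64) = (80 - 2)² - 1*58 = 78² - 58 = 6084 - 58 = 6026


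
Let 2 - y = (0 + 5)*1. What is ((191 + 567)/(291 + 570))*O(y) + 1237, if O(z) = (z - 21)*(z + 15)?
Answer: 282251/287 ≈ 983.45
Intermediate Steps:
y = -3 (y = 2 - (0 + 5) = 2 - 5 = -3)
O(z) = (-21 + z)*(15 + z)
((191 + 567)/(291 + 570))*O(y) + 1237 = ((191 + 567)/(291 + 570))*(-315 + (-3)**2 - 6*(-3)) + 1237 = (758/861)*(-315 + 9 + 18) + 1237 = (758*(1/861))*(-288) + 1237 = (758/861)*(-288) + 1237 = -72768/287 + 1237 = 282251/287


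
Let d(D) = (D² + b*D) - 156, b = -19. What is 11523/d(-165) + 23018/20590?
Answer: 155415707/103650060 ≈ 1.4994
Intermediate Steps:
d(D) = -156 + D² - 19*D (d(D) = (D² - 19*D) - 156 = -156 + D² - 19*D)
11523/d(-165) + 23018/20590 = 11523/(-156 + (-165)² - 19*(-165)) + 23018/20590 = 11523/(-156 + 27225 + 3135) + 23018*(1/20590) = 11523/30204 + 11509/10295 = 11523*(1/30204) + 11509/10295 = 3841/10068 + 11509/10295 = 155415707/103650060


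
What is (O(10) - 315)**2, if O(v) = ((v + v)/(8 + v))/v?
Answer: 8031556/81 ≈ 99155.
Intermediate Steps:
O(v) = 2/(8 + v) (O(v) = ((2*v)/(8 + v))/v = (2*v/(8 + v))/v = 2/(8 + v))
(O(10) - 315)**2 = (2/(8 + 10) - 315)**2 = (2/18 - 315)**2 = (2*(1/18) - 315)**2 = (1/9 - 315)**2 = (-2834/9)**2 = 8031556/81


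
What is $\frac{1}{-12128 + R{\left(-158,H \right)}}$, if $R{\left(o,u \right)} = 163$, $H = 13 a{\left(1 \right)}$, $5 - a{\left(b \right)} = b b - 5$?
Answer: $- \frac{1}{11965} \approx -8.3577 \cdot 10^{-5}$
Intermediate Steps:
$a{\left(b \right)} = 10 - b^{2}$ ($a{\left(b \right)} = 5 - \left(b b - 5\right) = 5 - \left(b^{2} - 5\right) = 5 - \left(-5 + b^{2}\right) = 10 - b^{2}$)
$H = 117$ ($H = 13 \left(10 - 1^{2}\right) = 13 \left(10 - 1\right) = 13 \cdot 9 = 117$)
$\frac{1}{-12128 + R{\left(-158,H \right)}} = \frac{1}{-12128 + 163} = \frac{1}{-11965} = - \frac{1}{11965}$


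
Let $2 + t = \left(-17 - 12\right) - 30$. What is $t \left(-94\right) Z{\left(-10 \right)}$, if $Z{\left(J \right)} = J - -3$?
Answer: $-40138$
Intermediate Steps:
$t = -61$ ($t = -2 - 59 = -61$)
$Z{\left(J \right)} = 3 + J$ ($Z{\left(J \right)} = J + 3 = 3 + J$)
$t \left(-94\right) Z{\left(-10 \right)} = \left(-61\right) \left(-94\right) \left(3 - 10\right) = 5734 \left(-7\right) = -40138$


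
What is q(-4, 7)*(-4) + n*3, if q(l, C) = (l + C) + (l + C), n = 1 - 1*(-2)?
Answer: -15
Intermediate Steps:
n = 3 (n = 1 + 2 = 3)
q(l, C) = 2*C + 2*l (q(l, C) = (C + l) + (C + l) = 2*C + 2*l)
q(-4, 7)*(-4) + n*3 = (2*7 + 2*(-4))*(-4) + 3*3 = (14 - 8)*(-4) + 9 = 6*(-4) + 9 = -24 + 9 = -15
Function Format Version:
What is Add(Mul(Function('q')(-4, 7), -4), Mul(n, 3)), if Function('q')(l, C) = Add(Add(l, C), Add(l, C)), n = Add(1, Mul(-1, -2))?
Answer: -15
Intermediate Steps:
n = 3 (n = Add(1, 2) = 3)
Function('q')(l, C) = Add(Mul(2, C), Mul(2, l)) (Function('q')(l, C) = Add(Add(C, l), Add(C, l)) = Add(Mul(2, C), Mul(2, l)))
Add(Mul(Function('q')(-4, 7), -4), Mul(n, 3)) = Add(Mul(Add(Mul(2, 7), Mul(2, -4)), -4), Mul(3, 3)) = Add(Mul(Add(14, -8), -4), 9) = Add(Mul(6, -4), 9) = Add(-24, 9) = -15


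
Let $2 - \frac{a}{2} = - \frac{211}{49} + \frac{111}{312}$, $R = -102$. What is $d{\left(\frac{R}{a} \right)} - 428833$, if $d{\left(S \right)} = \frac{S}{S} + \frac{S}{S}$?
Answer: $-428831$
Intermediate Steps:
$a = \frac{30323}{2548}$ ($a = 4 - 2 \left(- \frac{211}{49} + \frac{111}{312}\right) = 4 - 2 \left(\left(-211\right) \frac{1}{49} + 111 \cdot \frac{1}{312}\right) = 4 - 2 \left(- \frac{211}{49} + \frac{37}{104}\right) = 4 - - \frac{20131}{2548} = 4 + \frac{20131}{2548} = \frac{30323}{2548} \approx 11.901$)
$d{\left(S \right)} = 2$ ($d{\left(S \right)} = 1 + 1 = 2$)
$d{\left(\frac{R}{a} \right)} - 428833 = 2 - 428833 = -428831$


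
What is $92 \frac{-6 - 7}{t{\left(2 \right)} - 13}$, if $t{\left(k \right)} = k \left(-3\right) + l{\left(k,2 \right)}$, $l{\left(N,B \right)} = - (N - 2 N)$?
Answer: $\frac{1196}{17} \approx 70.353$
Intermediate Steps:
$l{\left(N,B \right)} = N$ ($l{\left(N,B \right)} = - \left(-1\right) N = N$)
$t{\left(k \right)} = - 2 k$ ($t{\left(k \right)} = k \left(-3\right) + k = - 3 k + k = - 2 k$)
$92 \frac{-6 - 7}{t{\left(2 \right)} - 13} = 92 \frac{-6 - 7}{\left(-2\right) 2 - 13} = 92 \left(- \frac{13}{-4 - 13}\right) = 92 \left(- \frac{13}{-17}\right) = 92 \left(\left(-13\right) \left(- \frac{1}{17}\right)\right) = 92 \cdot \frac{13}{17} = \frac{1196}{17}$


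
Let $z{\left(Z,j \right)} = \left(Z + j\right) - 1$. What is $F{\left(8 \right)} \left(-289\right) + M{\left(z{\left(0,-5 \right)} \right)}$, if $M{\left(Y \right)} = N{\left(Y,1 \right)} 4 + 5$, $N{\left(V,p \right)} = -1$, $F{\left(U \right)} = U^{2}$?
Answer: $-18495$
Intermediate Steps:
$z{\left(Z,j \right)} = -1 + Z + j$
$M{\left(Y \right)} = 1$ ($M{\left(Y \right)} = \left(-1\right) 4 + 5 = -4 + 5 = 1$)
$F{\left(8 \right)} \left(-289\right) + M{\left(z{\left(0,-5 \right)} \right)} = 8^{2} \left(-289\right) + 1 = 64 \left(-289\right) + 1 = -18496 + 1 = -18495$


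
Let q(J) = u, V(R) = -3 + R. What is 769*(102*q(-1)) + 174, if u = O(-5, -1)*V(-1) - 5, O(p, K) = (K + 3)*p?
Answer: 2745504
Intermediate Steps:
O(p, K) = p*(3 + K) (O(p, K) = (3 + K)*p = p*(3 + K))
u = 35 (u = (-5*(3 - 1))*(-3 - 1) - 5 = -5*2*(-4) - 5 = -10*(-4) - 5 = 40 - 5 = 35)
q(J) = 35
769*(102*q(-1)) + 174 = 769*(102*35) + 174 = 769*3570 + 174 = 2745330 + 174 = 2745504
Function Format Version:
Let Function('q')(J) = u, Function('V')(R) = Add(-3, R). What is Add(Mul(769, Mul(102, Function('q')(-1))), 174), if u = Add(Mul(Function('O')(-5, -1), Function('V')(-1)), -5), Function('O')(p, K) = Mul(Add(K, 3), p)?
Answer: 2745504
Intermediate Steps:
Function('O')(p, K) = Mul(p, Add(3, K)) (Function('O')(p, K) = Mul(Add(3, K), p) = Mul(p, Add(3, K)))
u = 35 (u = Add(Mul(Mul(-5, Add(3, -1)), Add(-3, -1)), -5) = Add(Mul(Mul(-5, 2), -4), -5) = Add(Mul(-10, -4), -5) = Add(40, -5) = 35)
Function('q')(J) = 35
Add(Mul(769, Mul(102, Function('q')(-1))), 174) = Add(Mul(769, Mul(102, 35)), 174) = Add(Mul(769, 3570), 174) = Add(2745330, 174) = 2745504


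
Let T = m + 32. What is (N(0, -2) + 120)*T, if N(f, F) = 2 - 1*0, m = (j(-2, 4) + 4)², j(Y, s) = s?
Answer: 11712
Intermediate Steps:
m = 64 (m = (4 + 4)² = 8² = 64)
N(f, F) = 2 (N(f, F) = 2 + 0 = 2)
T = 96 (T = 64 + 32 = 96)
(N(0, -2) + 120)*T = (2 + 120)*96 = 122*96 = 11712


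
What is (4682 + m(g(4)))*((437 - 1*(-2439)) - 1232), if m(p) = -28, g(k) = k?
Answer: 7651176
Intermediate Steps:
(4682 + m(g(4)))*((437 - 1*(-2439)) - 1232) = (4682 - 28)*((437 - 1*(-2439)) - 1232) = 4654*((437 + 2439) - 1232) = 4654*(2876 - 1232) = 4654*1644 = 7651176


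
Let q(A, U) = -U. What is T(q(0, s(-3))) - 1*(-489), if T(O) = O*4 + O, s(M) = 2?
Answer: 479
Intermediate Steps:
T(O) = 5*O (T(O) = 4*O + O = 5*O)
T(q(0, s(-3))) - 1*(-489) = 5*(-1*2) - 1*(-489) = 5*(-2) + 489 = -10 + 489 = 479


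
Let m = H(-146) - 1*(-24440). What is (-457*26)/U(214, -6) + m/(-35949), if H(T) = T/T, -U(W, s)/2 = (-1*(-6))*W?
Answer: 60730255/15386172 ≈ 3.9471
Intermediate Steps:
U(W, s) = -12*W (U(W, s) = -2*(-1*(-6))*W = -12*W)
H(T) = 1
m = 24441 (m = 1 - 1*(-24440) = 1 + 24440 = 24441)
(-457*26)/U(214, -6) + m/(-35949) = (-457*26)/((-12*214)) + 24441/(-35949) = -11882/(-2568) + 24441*(-1/35949) = -11882*(-1/2568) - 8147/11983 = 5941/1284 - 8147/11983 = 60730255/15386172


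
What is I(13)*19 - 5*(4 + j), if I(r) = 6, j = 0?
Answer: 94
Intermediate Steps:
I(13)*19 - 5*(4 + j) = 6*19 - 5*(4 + 0) = 114 - 5*4 = 114 - 20 = 94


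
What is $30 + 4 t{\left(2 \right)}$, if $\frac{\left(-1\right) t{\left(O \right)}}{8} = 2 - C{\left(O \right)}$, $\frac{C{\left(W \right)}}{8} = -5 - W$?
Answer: $-1826$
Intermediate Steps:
$C{\left(W \right)} = -40 - 8 W$ ($C{\left(W \right)} = 8 \left(-5 - W\right) = -40 - 8 W$)
$t{\left(O \right)} = -336 - 64 O$ ($t{\left(O \right)} = - 8 \left(2 - \left(-40 - 8 O\right)\right) = - 8 \left(2 + \left(40 + 8 O\right)\right) = - 8 \left(42 + 8 O\right) = -336 - 64 O$)
$30 + 4 t{\left(2 \right)} = 30 + 4 \left(-336 - 128\right) = 30 + 4 \left(-464\right) = 30 - 1856 = -1826$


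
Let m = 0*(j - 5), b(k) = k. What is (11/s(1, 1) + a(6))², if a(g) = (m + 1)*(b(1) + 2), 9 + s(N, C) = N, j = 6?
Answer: 169/64 ≈ 2.6406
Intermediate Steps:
s(N, C) = -9 + N
m = 0 (m = 0*(6 - 5) = 0*1 = 0)
a(g) = 3 (a(g) = (0 + 1)*(1 + 2) = 1*3 = 3)
(11/s(1, 1) + a(6))² = (11/(-9 + 1) + 3)² = (11/(-8) + 3)² = (11*(-⅛) + 3)² = (-11/8 + 3)² = (13/8)² = 169/64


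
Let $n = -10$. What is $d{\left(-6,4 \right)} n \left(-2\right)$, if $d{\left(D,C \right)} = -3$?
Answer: $-60$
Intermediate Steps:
$d{\left(-6,4 \right)} n \left(-2\right) = \left(-3\right) \left(-10\right) \left(-2\right) = 30 \left(-2\right) = -60$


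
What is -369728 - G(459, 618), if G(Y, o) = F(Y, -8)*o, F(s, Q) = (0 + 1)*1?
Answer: -370346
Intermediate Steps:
F(s, Q) = 1 (F(s, Q) = 1*1 = 1)
G(Y, o) = o (G(Y, o) = 1*o = o)
-369728 - G(459, 618) = -369728 - 1*618 = -369728 - 618 = -370346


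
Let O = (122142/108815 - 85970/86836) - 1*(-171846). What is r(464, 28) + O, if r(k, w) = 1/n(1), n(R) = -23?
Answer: 18673514758116553/108664182410 ≈ 1.7185e+5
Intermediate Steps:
r(k, w) = -1/23 (r(k, w) = 1/(-23) = -1/23)
O = 811892151419401/4724529670 (O = (122142*(1/108815) - 85970*1/86836) + 171846 = (122142/108815 - 42985/43418) + 171846 = 625748581/4724529670 + 171846 = 811892151419401/4724529670 ≈ 1.7185e+5)
r(464, 28) + O = -1/23 + 811892151419401/4724529670 = 18673514758116553/108664182410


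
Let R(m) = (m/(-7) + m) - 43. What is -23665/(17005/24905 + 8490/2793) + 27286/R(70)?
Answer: -1394587162409/293463537 ≈ -4752.2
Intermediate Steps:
R(m) = -43 + 6*m/7 (R(m) = (m*(-⅐) + m) - 43 = (-m/7 + m) - 43 = 6*m/7 - 43 = -43 + 6*m/7)
-23665/(17005/24905 + 8490/2793) + 27286/R(70) = -23665/(17005/24905 + 8490/2793) + 27286/(-43 + (6/7)*70) = -23665/(17005*(1/24905) + 8490*(1/2793)) + 27286/(-43 + 60) = -23665/(3401/4981 + 2830/931) + 27286/17 = -23665/17262561/4637311 + 27286*(1/17) = -23665*4637311/17262561 + 27286/17 = -109741964815/17262561 + 27286/17 = -1394587162409/293463537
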